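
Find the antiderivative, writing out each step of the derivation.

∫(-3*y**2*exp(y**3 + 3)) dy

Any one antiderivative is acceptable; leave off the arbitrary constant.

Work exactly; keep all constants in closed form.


Step 1. Substitute u = y**3 + 3, turning ∫(-3*y**2*exp(y**3 + 3)) dy into ∫(-exp(u)) du: now ∫(-exp(u)) du.
Step 2. Evaluate the standard form: now -exp(u).
Step 3. Substitute back u = y**3 + 3: now -exp(y**3 + 3).
Answer: -exp(y**3 + 3).


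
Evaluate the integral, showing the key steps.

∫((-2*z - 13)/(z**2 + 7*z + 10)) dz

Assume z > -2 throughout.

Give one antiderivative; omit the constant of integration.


Step 1. Decompose ∫((-2*z - 13)/(z**2 + 7*z + 10)) dz by partial fractions, (-2*z - 13)/(z**2 + 7*z + 10) = 1/(z + 5) - 3/(z + 2): now ∫(-3/(z + 2)) dz + ∫(1/(z + 5)) dz.
Step 2. Evaluate the standard form [assuming z > -5]: now log(z + 5) + ∫(-3/(z + 2)) dz.
Step 3. Evaluate the standard form [assuming z > -2]: now -3*log(z + 2) + log(z + 5).
Answer: -3*log(z + 2) + log(z + 5).


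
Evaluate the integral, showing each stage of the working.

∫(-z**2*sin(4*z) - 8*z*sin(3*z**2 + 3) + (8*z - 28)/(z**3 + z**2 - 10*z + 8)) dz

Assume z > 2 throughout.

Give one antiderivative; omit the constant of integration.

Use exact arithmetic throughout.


Step 1. Rewrite: now ∫(-8*z*sin(3*z**2 + 3)) dz + ∫(-z**2*sin(4*z)) dz + ∫((8*z - 28)/(z**3 + z**2 - 10*z + 8)) dz.
Step 2. Substitute u = z**2 + 1, turning ∫(-8*z*sin(3*z**2 + 3)) dz into ∫(-4*sin(3*u)) du: now ∫(-z**2*sin(4*z)) dz + ∫((8*z - 28)/(z**3 + z**2 - 10*z + 8)) dz + ∫(-4*sin(3*u)) du.
Step 3. Evaluate the standard form: now 4*cos(3*u)/3 + ∫(-z**2*sin(4*z)) dz + ∫((8*z - 28)/(z**3 + z**2 - 10*z + 8)) dz.
Step 4. Substitute back u = z**2 + 1: now 4*cos(3*z**2 + 3)/3 + ∫(-z**2*sin(4*z)) dz + ∫((8*z - 28)/(z**3 + z**2 - 10*z + 8)) dz.
Step 5. Integrate ∫(-z**2*sin(4*z)) dz by parts with u = z**2, dv = (-sin(4*z)) dz, so v = cos(4*z)/4: now z**2*cos(4*z)/4 + 4*cos(3*z**2 + 3)/3 + ∫(-z*cos(4*z)/2) dz + ∫((8*z - 28)/(z**3 + z**2 - 10*z + 8)) dz.
Step 6. Integrate ∫(-z*cos(4*z)/2) dz by parts with u = z, dv = (-cos(4*z)/2) dz, so v = -sin(4*z)/8: now z**2*cos(4*z)/4 - z*sin(4*z)/8 + 4*cos(3*z**2 + 3)/3 + ∫((8*z - 28)/(z**3 + z**2 - 10*z + 8)) dz + ∫(sin(4*z)/8) dz.
Step 7. Evaluate the standard form: now z**2*cos(4*z)/4 - z*sin(4*z)/8 - cos(4*z)/32 + 4*cos(3*z**2 + 3)/3 + ∫((8*z - 28)/(z**3 + z**2 - 10*z + 8)) dz.
Step 8. Decompose ∫((8*z - 28)/(z**3 + z**2 - 10*z + 8)) dz by partial fractions, (8*z - 28)/(z**3 + z**2 - 10*z + 8) = -2/(z + 4) + 4/(z - 1) - 2/(z - 2): now z**2*cos(4*z)/4 - z*sin(4*z)/8 - cos(4*z)/32 + 4*cos(3*z**2 + 3)/3 + ∫(-2/(z - 2)) dz + ∫(4/(z - 1)) dz + ∫(-2/(z + 4)) dz.
Step 9. Evaluate the standard form [assuming z > 2]: now z**2*cos(4*z)/4 - z*sin(4*z)/8 - 2*log(z - 2) - cos(4*z)/32 + 4*cos(3*z**2 + 3)/3 + ∫(4/(z - 1)) dz + ∫(-2/(z + 4)) dz.
Step 10. Evaluate the standard form [assuming z > -4]: now z**2*cos(4*z)/4 - z*sin(4*z)/8 - 2*log(z - 2) - 2*log(z + 4) - cos(4*z)/32 + 4*cos(3*z**2 + 3)/3 + ∫(4/(z - 1)) dz.
Step 11. Evaluate the standard form [assuming z > 1]: now z**2*cos(4*z)/4 - z*sin(4*z)/8 - 2*log(z - 2) + 4*log(z - 1) - 2*log(z + 4) - cos(4*z)/32 + 4*cos(3*z**2 + 3)/3.
Answer: z**2*cos(4*z)/4 - z*sin(4*z)/8 - 2*log(z - 2) + 4*log(z - 1) - 2*log(z + 4) - cos(4*z)/32 + 4*cos(3*z**2 + 3)/3.


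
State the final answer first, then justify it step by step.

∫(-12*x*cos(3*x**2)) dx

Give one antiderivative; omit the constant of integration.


The answer is -2*sin(3*x**2).
Step 1. Substitute u = x**2, turning ∫(-12*x*cos(3*x**2)) dx into ∫(-6*cos(3*u)) du: now ∫(-6*cos(3*u)) du.
Step 2. Evaluate the standard form: now -2*sin(3*u).
Step 3. Substitute back u = x**2: now -2*sin(3*x**2).
Answer: -2*sin(3*x**2).


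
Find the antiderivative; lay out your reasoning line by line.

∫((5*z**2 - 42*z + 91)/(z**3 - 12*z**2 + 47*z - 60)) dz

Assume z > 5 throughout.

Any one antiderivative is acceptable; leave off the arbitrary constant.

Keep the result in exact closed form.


Step 1. Decompose ∫((5*z**2 - 42*z + 91)/(z**3 - 12*z**2 + 47*z - 60)) dz by partial fractions, (5*z**2 - 42*z + 91)/(z**3 - 12*z**2 + 47*z - 60) = 5/(z - 3) - 3/(z - 4) + 3/(z - 5): now ∫(3/(z - 5)) dz + ∫(-3/(z - 4)) dz + ∫(5/(z - 3)) dz.
Step 2. Evaluate the standard form [assuming z > 3]: now 5*log(z - 3) + ∫(3/(z - 5)) dz + ∫(-3/(z - 4)) dz.
Step 3. Evaluate the standard form [assuming z > 4]: now -3*log(z - 4) + 5*log(z - 3) + ∫(3/(z - 5)) dz.
Step 4. Evaluate the standard form [assuming z > 5]: now 3*log(z - 5) - 3*log(z - 4) + 5*log(z - 3).
Answer: 3*log(z - 5) - 3*log(z - 4) + 5*log(z - 3).


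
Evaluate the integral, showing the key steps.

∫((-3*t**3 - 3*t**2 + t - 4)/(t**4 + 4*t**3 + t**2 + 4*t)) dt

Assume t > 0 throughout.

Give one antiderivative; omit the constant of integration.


Step 1. Decompose ∫((-3*t**3 - 3*t**2 + t - 4)/(t**4 + 4*t**3 + t**2 + 4*t)) dt by partial fractions, (-3*t**3 - 3*t**2 + t - 4)/(t**4 + 4*t**3 + t**2 + 4*t) = 1/(t**2 + 1) - 2/(t + 4) - 1/t: now ∫(-1/t) dt + ∫(-2/(t + 4)) dt + ∫(1/(t**2 + 1)) dt.
Step 2. Evaluate the standard form [assuming t > -4]: now -2*log(t + 4) + ∫(-1/t) dt + ∫(1/(t**2 + 1)) dt.
Step 3. Evaluate the standard form [assuming t > 0]: now -log(t) - 2*log(t + 4) + ∫(1/(t**2 + 1)) dt.
Step 4. Evaluate the standard form: now -log(t) - 2*log(t + 4) + atan(t).
Answer: -log(t) - 2*log(t + 4) + atan(t).


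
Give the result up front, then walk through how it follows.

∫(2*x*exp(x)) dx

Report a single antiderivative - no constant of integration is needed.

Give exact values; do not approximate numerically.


The answer is 2*x*exp(x) - 2*exp(x).
Step 1. Integrate ∫(2*x*exp(x)) dx by parts with u = x, dv = (2*exp(x)) dx, so v = 2*exp(x): now 2*x*exp(x) + ∫(-2*exp(x)) dx.
Step 2. Evaluate the standard form: now 2*x*exp(x) - 2*exp(x).
Answer: 2*x*exp(x) - 2*exp(x).


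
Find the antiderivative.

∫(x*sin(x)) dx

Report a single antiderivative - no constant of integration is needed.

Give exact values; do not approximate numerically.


Answer: -x*cos(x) + sin(x).


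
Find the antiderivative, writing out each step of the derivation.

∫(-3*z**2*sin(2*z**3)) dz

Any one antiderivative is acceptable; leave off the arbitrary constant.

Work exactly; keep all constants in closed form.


Step 1. Substitute u = z**3, turning ∫(-3*z**2*sin(2*z**3)) dz into ∫(-sin(2*u)) du: now ∫(-sin(2*u)) du.
Step 2. Evaluate the standard form: now cos(2*u)/2.
Step 3. Substitute back u = z**3: now cos(2*z**3)/2.
Answer: cos(2*z**3)/2.


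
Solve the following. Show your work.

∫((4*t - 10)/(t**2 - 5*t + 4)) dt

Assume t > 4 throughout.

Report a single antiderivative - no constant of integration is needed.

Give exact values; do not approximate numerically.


Step 1. Decompose ∫((4*t - 10)/(t**2 - 5*t + 4)) dt by partial fractions, (4*t - 10)/(t**2 - 5*t + 4) = 2/(t - 1) + 2/(t - 4): now ∫(2/(t - 4)) dt + ∫(2/(t - 1)) dt.
Step 2. Evaluate the standard form [assuming t > 4]: now 2*log(t - 4) + ∫(2/(t - 1)) dt.
Step 3. Evaluate the standard form [assuming t > 1]: now 2*log(t - 4) + 2*log(t - 1).
Answer: 2*log(t - 4) + 2*log(t - 1).


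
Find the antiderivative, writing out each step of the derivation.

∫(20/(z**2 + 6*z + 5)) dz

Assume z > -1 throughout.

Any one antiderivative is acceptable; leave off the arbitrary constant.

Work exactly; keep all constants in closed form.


Step 1. Decompose ∫(20/(z**2 + 6*z + 5)) dz by partial fractions, 20/(z**2 + 6*z + 5) = -5/(z + 5) + 5/(z + 1): now ∫(5/(z + 1)) dz + ∫(-5/(z + 5)) dz.
Step 2. Evaluate the standard form [assuming z > -5]: now -5*log(z + 5) + ∫(5/(z + 1)) dz.
Step 3. Evaluate the standard form [assuming z > -1]: now 5*log(z + 1) - 5*log(z + 5).
Answer: 5*log(z + 1) - 5*log(z + 5).


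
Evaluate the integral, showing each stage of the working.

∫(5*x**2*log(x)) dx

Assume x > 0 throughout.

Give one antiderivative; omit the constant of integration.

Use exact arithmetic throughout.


Step 1. Integrate ∫(5*x**2*log(x)) dx by parts with u = log(x), dv = (5*x**2) dx, so v = 5*x**3/3 [assuming x > 0]: now 5*x**3*log(x)/3 + ∫(-5*x**2/3) dx.
Step 2. Evaluate the standard form: now 5*x**3*log(x)/3 - 5*x**3/9.
Answer: 5*x**3*log(x)/3 - 5*x**3/9.


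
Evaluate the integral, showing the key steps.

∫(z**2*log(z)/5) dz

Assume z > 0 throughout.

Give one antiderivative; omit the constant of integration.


Step 1. Integrate ∫(z**2*log(z)/5) dz by parts with u = log(z), dv = (z**2/5) dz, so v = z**3/15 [assuming z > 0]: now z**3*log(z)/15 + ∫(-z**2/15) dz.
Step 2. Evaluate the standard form: now z**3*log(z)/15 - z**3/45.
Answer: z**3*log(z)/15 - z**3/45.


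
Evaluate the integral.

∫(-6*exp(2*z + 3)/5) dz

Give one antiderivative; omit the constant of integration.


Answer: -3*exp(2*z + 3)/5.


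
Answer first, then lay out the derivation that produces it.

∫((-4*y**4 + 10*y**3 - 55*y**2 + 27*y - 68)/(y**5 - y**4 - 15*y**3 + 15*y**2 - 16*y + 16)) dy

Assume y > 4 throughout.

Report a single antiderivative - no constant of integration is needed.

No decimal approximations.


The answer is -3*log(y - 4) + 3*log(y - 1) - 4*log(y + 4) - atan(y).
Step 1. Decompose ∫((-4*y**4 + 10*y**3 - 55*y**2 + 27*y - 68)/(y**5 - y**4 - 15*y**3 + 15*y**2 - 16*y + 16)) dy by partial fractions, (-4*y**4 + 10*y**3 - 55*y**2 + 27*y - 68)/(y**5 - y**4 - 15*y**3 + 15*y**2 - 16*y + 16) = -1/(y**2 + 1) - 4/(y + 4) + 3/(y - 1) - 3/(y - 4): now ∫(-3/(y - 4)) dy + ∫(3/(y - 1)) dy + ∫(-4/(y + 4)) dy + ∫(-1/(y**2 + 1)) dy.
Step 2. Evaluate the standard form [assuming y > 1]: now 3*log(y - 1) + ∫(-3/(y - 4)) dy + ∫(-4/(y + 4)) dy + ∫(-1/(y**2 + 1)) dy.
Step 3. Evaluate the standard form [assuming y > -4]: now 3*log(y - 1) - 4*log(y + 4) + ∫(-3/(y - 4)) dy + ∫(-1/(y**2 + 1)) dy.
Step 4. Evaluate the standard form [assuming y > 4]: now -3*log(y - 4) + 3*log(y - 1) - 4*log(y + 4) + ∫(-1/(y**2 + 1)) dy.
Step 5. Evaluate the standard form: now -3*log(y - 4) + 3*log(y - 1) - 4*log(y + 4) - atan(y).
Answer: -3*log(y - 4) + 3*log(y - 1) - 4*log(y + 4) - atan(y).


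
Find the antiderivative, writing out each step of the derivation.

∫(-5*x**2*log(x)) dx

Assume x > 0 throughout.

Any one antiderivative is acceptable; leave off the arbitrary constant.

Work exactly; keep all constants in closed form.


Step 1. Integrate ∫(-5*x**2*log(x)) dx by parts with u = log(x), dv = (-5*x**2) dx, so v = -5*x**3/3 [assuming x > 0]: now -5*x**3*log(x)/3 + ∫(5*x**2/3) dx.
Step 2. Evaluate the standard form: now -5*x**3*log(x)/3 + 5*x**3/9.
Answer: -5*x**3*log(x)/3 + 5*x**3/9.


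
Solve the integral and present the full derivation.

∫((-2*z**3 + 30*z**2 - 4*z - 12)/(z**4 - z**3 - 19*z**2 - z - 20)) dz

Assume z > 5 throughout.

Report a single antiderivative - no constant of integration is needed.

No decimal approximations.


Step 1. Decompose ∫((-2*z**3 + 30*z**2 - 4*z - 12)/(z**4 - z**3 - 19*z**2 - z - 20)) dz by partial fractions, (-2*z**3 + 30*z**2 - 4*z - 12)/(z**4 - z**3 - 19*z**2 - z - 20) = 2/(z**2 + 1) - 4/(z + 4) + 2/(z - 5): now ∫(2/(z - 5)) dz + ∫(-4/(z + 4)) dz + ∫(2/(z**2 + 1)) dz.
Step 2. Evaluate the standard form [assuming z > -4]: now -4*log(z + 4) + ∫(2/(z - 5)) dz + ∫(2/(z**2 + 1)) dz.
Step 3. Evaluate the standard form [assuming z > 5]: now 2*log(z - 5) - 4*log(z + 4) + ∫(2/(z**2 + 1)) dz.
Step 4. Evaluate the standard form: now 2*log(z - 5) - 4*log(z + 4) + 2*atan(z).
Answer: 2*log(z - 5) - 4*log(z + 4) + 2*atan(z).


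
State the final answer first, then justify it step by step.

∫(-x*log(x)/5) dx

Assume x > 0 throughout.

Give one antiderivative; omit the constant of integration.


The answer is -x**2*log(x)/10 + x**2/20.
Step 1. Integrate ∫(-x*log(x)/5) dx by parts with u = log(x), dv = (-x/5) dx, so v = -x**2/10 [assuming x > 0]: now -x**2*log(x)/10 + ∫(x/10) dx.
Step 2. Evaluate the standard form: now -x**2*log(x)/10 + x**2/20.
Answer: -x**2*log(x)/10 + x**2/20.


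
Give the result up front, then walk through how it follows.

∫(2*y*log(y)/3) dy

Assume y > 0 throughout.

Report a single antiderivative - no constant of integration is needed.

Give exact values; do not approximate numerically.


The answer is y**2*log(y)/3 - y**2/6.
Step 1. Integrate ∫(2*y*log(y)/3) dy by parts with u = log(y), dv = (2*y/3) dy, so v = y**2/3 [assuming y > 0]: now y**2*log(y)/3 + ∫(-y/3) dy.
Step 2. Evaluate the standard form: now y**2*log(y)/3 - y**2/6.
Answer: y**2*log(y)/3 - y**2/6.


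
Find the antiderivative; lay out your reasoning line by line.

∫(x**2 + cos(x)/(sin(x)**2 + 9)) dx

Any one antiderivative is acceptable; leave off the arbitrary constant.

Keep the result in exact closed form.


Step 1. Rewrite: now ∫(x**2) dx + ∫(cos(x)/(sin(x)**2 + 9)) dx.
Step 2. Substitute u = sin(x), turning ∫(cos(x)/(sin(x)**2 + 9)) dx into ∫(1/(u**2 + 9)) du: now ∫(x**2) dx + ∫(1/(u**2 + 9)) du.
Step 3. Evaluate the standard form: now atan(u/3)/3 + ∫(x**2) dx.
Step 4. Substitute back u = sin(x): now atan(sin(x)/3)/3 + ∫(x**2) dx.
Step 5. Evaluate the standard form: now x**3/3 + atan(sin(x)/3)/3.
Answer: x**3/3 + atan(sin(x)/3)/3.


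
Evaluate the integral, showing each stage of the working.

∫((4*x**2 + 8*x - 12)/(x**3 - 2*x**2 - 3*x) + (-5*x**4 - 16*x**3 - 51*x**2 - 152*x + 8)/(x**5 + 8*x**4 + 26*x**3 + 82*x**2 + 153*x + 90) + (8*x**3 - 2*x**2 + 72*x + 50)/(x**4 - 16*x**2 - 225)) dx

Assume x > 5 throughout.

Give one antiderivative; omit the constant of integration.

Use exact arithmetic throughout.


Step 1. Rewrite: now ∫((4*x**2 + 8*x - 12)/(x**3 - 2*x**2 - 3*x)) dx + ∫((8*x**3 - 2*x**2 + 72*x + 50)/(x**4 - 16*x**2 - 225)) dx + ∫((-5*x**4 - 16*x**3 - 51*x**2 - 152*x + 8)/(x**5 + 8*x**4 + 26*x**3 + 82*x**2 + 153*x + 90)) dx.
Step 2. Decompose ∫((4*x**2 + 8*x - 12)/(x**3 - 2*x**2 - 3*x)) dx by partial fractions, (4*x**2 + 8*x - 12)/(x**3 - 2*x**2 - 3*x) = -4/(x + 1) + 4/(x - 3) + 4/x: now ∫(4/x) dx + ∫((8*x**3 - 2*x**2 + 72*x + 50)/(x**4 - 16*x**2 - 225)) dx + ∫((-5*x**4 - 16*x**3 - 51*x**2 - 152*x + 8)/(x**5 + 8*x**4 + 26*x**3 + 82*x**2 + 153*x + 90)) dx + ∫(4/(x - 3)) dx + ∫(-4/(x + 1)) dx.
Step 3. Evaluate the standard form [assuming x > -1]: now -4*log(x + 1) + ∫(4/x) dx + ∫((8*x**3 - 2*x**2 + 72*x + 50)/(x**4 - 16*x**2 - 225)) dx + ∫((-5*x**4 - 16*x**3 - 51*x**2 - 152*x + 8)/(x**5 + 8*x**4 + 26*x**3 + 82*x**2 + 153*x + 90)) dx + ∫(4/(x - 3)) dx.
Step 4. Evaluate the standard form [assuming x > 3]: now 4*log(x - 3) - 4*log(x + 1) + ∫(4/x) dx + ∫((8*x**3 - 2*x**2 + 72*x + 50)/(x**4 - 16*x**2 - 225)) dx + ∫((-5*x**4 - 16*x**3 - 51*x**2 - 152*x + 8)/(x**5 + 8*x**4 + 26*x**3 + 82*x**2 + 153*x + 90)) dx.
Step 5. Evaluate the standard form [assuming x > 0]: now 4*log(x) + 4*log(x - 3) - 4*log(x + 1) + ∫((8*x**3 - 2*x**2 + 72*x + 50)/(x**4 - 16*x**2 - 225)) dx + ∫((-5*x**4 - 16*x**3 - 51*x**2 - 152*x + 8)/(x**5 + 8*x**4 + 26*x**3 + 82*x**2 + 153*x + 90)) dx.
Step 6. Decompose ∫((-5*x**4 - 16*x**3 - 51*x**2 - 152*x + 8)/(x**5 + 8*x**4 + 26*x**3 + 82*x**2 + 153*x + 90)) dx by partial fractions, (-5*x**4 - 16*x**3 - 51*x**2 - 152*x + 8)/(x**5 + 8*x**4 + 26*x**3 + 82*x**2 + 153*x + 90) = -1/(x**2 + 9) - 4/(x + 5) - 4/(x + 2) + 3/(x + 1): now 4*log(x) + 4*log(x - 3) - 4*log(x + 1) + ∫((8*x**3 - 2*x**2 + 72*x + 50)/(x**4 - 16*x**2 - 225)) dx + ∫(3/(x + 1)) dx + ∫(-4/(x + 2)) dx + ∫(-4/(x + 5)) dx + ∫(-1/(x**2 + 9)) dx.
Step 7. Evaluate the standard form [assuming x > -1]: now 4*log(x) + 4*log(x - 3) - log(x + 1) + ∫((8*x**3 - 2*x**2 + 72*x + 50)/(x**4 - 16*x**2 - 225)) dx + ∫(-4/(x + 2)) dx + ∫(-4/(x + 5)) dx + ∫(-1/(x**2 + 9)) dx.
Step 8. Evaluate the standard form [assuming x > -2]: now 4*log(x) + 4*log(x - 3) - log(x + 1) - 4*log(x + 2) + ∫((8*x**3 - 2*x**2 + 72*x + 50)/(x**4 - 16*x**2 - 225)) dx + ∫(-4/(x + 5)) dx + ∫(-1/(x**2 + 9)) dx.
Step 9. Evaluate the standard form [assuming x > -5]: now 4*log(x) + 4*log(x - 3) - log(x + 1) - 4*log(x + 2) - 4*log(x + 5) + ∫((8*x**3 - 2*x**2 + 72*x + 50)/(x**4 - 16*x**2 - 225)) dx + ∫(-1/(x**2 + 9)) dx.
Step 10. Evaluate the standard form: now 4*log(x) + 4*log(x - 3) - log(x + 1) - 4*log(x + 2) - 4*log(x + 5) - atan(x/3)/3 + ∫((8*x**3 - 2*x**2 + 72*x + 50)/(x**4 - 16*x**2 - 225)) dx.
Step 11. Decompose ∫((8*x**3 - 2*x**2 + 72*x + 50)/(x**4 - 16*x**2 - 225)) dx by partial fractions, (8*x**3 - 2*x**2 + 72*x + 50)/(x**4 - 16*x**2 - 225) = -2/(x**2 + 9) + 4/(x + 5) + 4/(x - 5): now 4*log(x) + 4*log(x - 3) - log(x + 1) - 4*log(x + 2) - 4*log(x + 5) - atan(x/3)/3 + ∫(4/(x - 5)) dx + ∫(4/(x + 5)) dx + ∫(-2/(x**2 + 9)) dx.
Step 12. Evaluate the standard form [assuming x > -5]: now 4*log(x) + 4*log(x - 3) - log(x + 1) - 4*log(x + 2) - atan(x/3)/3 + ∫(4/(x - 5)) dx + ∫(-2/(x**2 + 9)) dx.
Step 13. Evaluate the standard form [assuming x > 5]: now 4*log(x) + 4*log(x - 5) + 4*log(x - 3) - log(x + 1) - 4*log(x + 2) - atan(x/3)/3 + ∫(-2/(x**2 + 9)) dx.
Step 14. Evaluate the standard form: now 4*log(x) + 4*log(x - 5) + 4*log(x - 3) - log(x + 1) - 4*log(x + 2) - atan(x/3).
Answer: 4*log(x) + 4*log(x - 5) + 4*log(x - 3) - log(x + 1) - 4*log(x + 2) - atan(x/3).


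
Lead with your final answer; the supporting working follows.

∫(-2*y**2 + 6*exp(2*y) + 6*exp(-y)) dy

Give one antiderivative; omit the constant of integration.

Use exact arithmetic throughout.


The answer is -2*y**3/3 + 3*exp(2*y) - 6*exp(-y).
Step 1. Rewrite: now ∫(-2*y**2) dy + ∫(6*exp(-y)) dy + ∫(6*exp(2*y)) dy.
Step 2. Evaluate the standard form: now -2*y**3/3 + ∫(6*exp(-y)) dy + ∫(6*exp(2*y)) dy.
Step 3. Evaluate the standard form: now -2*y**3/3 + ∫(6*exp(2*y)) dy - 6*exp(-y).
Step 4. Evaluate the standard form: now -2*y**3/3 + 3*exp(2*y) - 6*exp(-y).
Answer: -2*y**3/3 + 3*exp(2*y) - 6*exp(-y).


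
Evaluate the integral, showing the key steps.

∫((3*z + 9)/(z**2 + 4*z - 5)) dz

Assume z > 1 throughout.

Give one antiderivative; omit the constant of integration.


Step 1. Decompose ∫((3*z + 9)/(z**2 + 4*z - 5)) dz by partial fractions, (3*z + 9)/(z**2 + 4*z - 5) = 1/(z + 5) + 2/(z - 1): now ∫(2/(z - 1)) dz + ∫(1/(z + 5)) dz.
Step 2. Evaluate the standard form [assuming z > 1]: now 2*log(z - 1) + ∫(1/(z + 5)) dz.
Step 3. Evaluate the standard form [assuming z > -5]: now 2*log(z - 1) + log(z + 5).
Answer: 2*log(z - 1) + log(z + 5).


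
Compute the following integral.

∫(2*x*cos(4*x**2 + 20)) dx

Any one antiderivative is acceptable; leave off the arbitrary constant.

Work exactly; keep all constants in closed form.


Answer: sin(4*x**2 + 20)/4.


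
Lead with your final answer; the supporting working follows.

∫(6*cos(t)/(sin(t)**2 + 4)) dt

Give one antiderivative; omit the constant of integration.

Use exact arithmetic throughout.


The answer is 3*atan(sin(t)/2).
Step 1. Substitute u = sin(t), turning ∫(6*cos(t)/(sin(t)**2 + 4)) dt into ∫(6/(u**2 + 4)) du: now ∫(6/(u**2 + 4)) du.
Step 2. Evaluate the standard form: now 3*atan(u/2).
Step 3. Substitute back u = sin(t): now 3*atan(sin(t)/2).
Answer: 3*atan(sin(t)/2).


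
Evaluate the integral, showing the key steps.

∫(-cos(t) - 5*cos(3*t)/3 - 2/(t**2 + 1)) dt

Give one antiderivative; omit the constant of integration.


Step 1. Rewrite: now ∫(-2/(t**2 + 1)) dt + ∫(-cos(t)) dt + ∫(-5*cos(3*t)/3) dt.
Step 2. Evaluate the standard form: now -2*atan(t) + ∫(-cos(t)) dt + ∫(-5*cos(3*t)/3) dt.
Step 3. Evaluate the standard form: now -5*sin(3*t)/9 - 2*atan(t) + ∫(-cos(t)) dt.
Step 4. Evaluate the standard form: now -sin(t) - 5*sin(3*t)/9 - 2*atan(t).
Answer: -sin(t) - 5*sin(3*t)/9 - 2*atan(t).


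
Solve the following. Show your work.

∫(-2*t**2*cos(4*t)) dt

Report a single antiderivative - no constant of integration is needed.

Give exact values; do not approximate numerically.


Step 1. Integrate ∫(-2*t**2*cos(4*t)) dt by parts with u = t**2, dv = (-2*cos(4*t)) dt, so v = -sin(4*t)/2: now -t**2*sin(4*t)/2 + ∫(t*sin(4*t)) dt.
Step 2. Integrate ∫(t*sin(4*t)) dt by parts with u = t, dv = (sin(4*t)) dt, so v = -cos(4*t)/4: now -t**2*sin(4*t)/2 - t*cos(4*t)/4 + ∫(cos(4*t)/4) dt.
Step 3. Evaluate the standard form: now -t**2*sin(4*t)/2 - t*cos(4*t)/4 + sin(4*t)/16.
Answer: -t**2*sin(4*t)/2 - t*cos(4*t)/4 + sin(4*t)/16.


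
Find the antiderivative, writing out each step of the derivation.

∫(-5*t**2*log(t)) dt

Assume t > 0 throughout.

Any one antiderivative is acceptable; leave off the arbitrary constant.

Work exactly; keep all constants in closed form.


Step 1. Integrate ∫(-5*t**2*log(t)) dt by parts with u = log(t), dv = (-5*t**2) dt, so v = -5*t**3/3 [assuming t > 0]: now -5*t**3*log(t)/3 + ∫(5*t**2/3) dt.
Step 2. Evaluate the standard form: now -5*t**3*log(t)/3 + 5*t**3/9.
Answer: -5*t**3*log(t)/3 + 5*t**3/9.


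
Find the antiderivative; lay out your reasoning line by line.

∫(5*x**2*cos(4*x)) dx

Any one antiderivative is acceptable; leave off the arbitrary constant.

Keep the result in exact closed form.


Step 1. Integrate ∫(5*x**2*cos(4*x)) dx by parts with u = x**2, dv = (5*cos(4*x)) dx, so v = 5*sin(4*x)/4: now 5*x**2*sin(4*x)/4 + ∫(-5*x*sin(4*x)/2) dx.
Step 2. Integrate ∫(-5*x*sin(4*x)/2) dx by parts with u = x, dv = (-5*sin(4*x)/2) dx, so v = 5*cos(4*x)/8: now 5*x**2*sin(4*x)/4 + 5*x*cos(4*x)/8 + ∫(-5*cos(4*x)/8) dx.
Step 3. Evaluate the standard form: now 5*x**2*sin(4*x)/4 + 5*x*cos(4*x)/8 - 5*sin(4*x)/32.
Answer: 5*x**2*sin(4*x)/4 + 5*x*cos(4*x)/8 - 5*sin(4*x)/32.


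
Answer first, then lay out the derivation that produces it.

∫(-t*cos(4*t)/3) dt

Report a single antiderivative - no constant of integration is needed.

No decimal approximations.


The answer is -t*sin(4*t)/12 - cos(4*t)/48.
Step 1. Integrate ∫(-t*cos(4*t)/3) dt by parts with u = t, dv = (-cos(4*t)/3) dt, so v = -sin(4*t)/12: now -t*sin(4*t)/12 + ∫(sin(4*t)/12) dt.
Step 2. Evaluate the standard form: now -t*sin(4*t)/12 - cos(4*t)/48.
Answer: -t*sin(4*t)/12 - cos(4*t)/48.


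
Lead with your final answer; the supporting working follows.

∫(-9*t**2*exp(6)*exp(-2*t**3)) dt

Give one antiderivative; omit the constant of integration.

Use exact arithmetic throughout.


The answer is 3*exp(6 - 2*t**3)/2.
Step 1. Substitute u = t**3 - 3, turning ∫(-9*t**2*exp(6)*exp(-2*t**3)) dt into ∫(-3*exp(-2*u)) du: now ∫(-3*exp(-2*u)) du.
Step 2. Evaluate the standard form: now 3*exp(-2*u)/2.
Step 3. Substitute back u = t**3 - 3: now 3*exp(6 - 2*t**3)/2.
Answer: 3*exp(6 - 2*t**3)/2.


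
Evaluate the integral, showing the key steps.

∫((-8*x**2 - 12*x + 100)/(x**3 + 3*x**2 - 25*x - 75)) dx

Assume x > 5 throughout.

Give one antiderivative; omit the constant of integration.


Step 1. Decompose ∫((-8*x**2 - 12*x + 100)/(x**3 + 3*x**2 - 25*x - 75)) dx by partial fractions, (-8*x**2 - 12*x + 100)/(x**3 + 3*x**2 - 25*x - 75) = -2/(x + 5) - 4/(x + 3) - 2/(x - 5): now ∫(-2/(x - 5)) dx + ∫(-4/(x + 3)) dx + ∫(-2/(x + 5)) dx.
Step 2. Evaluate the standard form [assuming x > 5]: now -2*log(x - 5) + ∫(-4/(x + 3)) dx + ∫(-2/(x + 5)) dx.
Step 3. Evaluate the standard form [assuming x > -5]: now -2*log(x - 5) - 2*log(x + 5) + ∫(-4/(x + 3)) dx.
Step 4. Evaluate the standard form [assuming x > -3]: now -2*log(x - 5) - 4*log(x + 3) - 2*log(x + 5).
Answer: -2*log(x - 5) - 4*log(x + 3) - 2*log(x + 5).


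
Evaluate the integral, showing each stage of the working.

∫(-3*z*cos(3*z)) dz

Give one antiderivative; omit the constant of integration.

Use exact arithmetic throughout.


Step 1. Integrate ∫(-3*z*cos(3*z)) dz by parts with u = z, dv = (-3*cos(3*z)) dz, so v = -sin(3*z): now -z*sin(3*z) + ∫(sin(3*z)) dz.
Step 2. Evaluate the standard form: now -z*sin(3*z) - cos(3*z)/3.
Answer: -z*sin(3*z) - cos(3*z)/3.


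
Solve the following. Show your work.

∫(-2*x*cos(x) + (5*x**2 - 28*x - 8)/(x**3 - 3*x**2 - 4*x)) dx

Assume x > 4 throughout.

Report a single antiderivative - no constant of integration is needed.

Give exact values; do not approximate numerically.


Step 1. Rewrite: now ∫(-2*x*cos(x)) dx + ∫((5*x**2 - 28*x - 8)/(x**3 - 3*x**2 - 4*x)) dx.
Step 2. Decompose ∫((5*x**2 - 28*x - 8)/(x**3 - 3*x**2 - 4*x)) dx by partial fractions, (5*x**2 - 28*x - 8)/(x**3 - 3*x**2 - 4*x) = 5/(x + 1) - 2/(x - 4) + 2/x: now ∫(2/x) dx + ∫(-2*x*cos(x)) dx + ∫(-2/(x - 4)) dx + ∫(5/(x + 1)) dx.
Step 3. Evaluate the standard form [assuming x > 0]: now 2*log(x) + ∫(-2*x*cos(x)) dx + ∫(-2/(x - 4)) dx + ∫(5/(x + 1)) dx.
Step 4. Evaluate the standard form [assuming x > 4]: now 2*log(x) - 2*log(x - 4) + ∫(-2*x*cos(x)) dx + ∫(5/(x + 1)) dx.
Step 5. Evaluate the standard form [assuming x > -1]: now 2*log(x) - 2*log(x - 4) + 5*log(x + 1) + ∫(-2*x*cos(x)) dx.
Step 6. Integrate ∫(-2*x*cos(x)) dx by parts with u = x, dv = (-2*cos(x)) dx, so v = -2*sin(x): now -2*x*sin(x) + 2*log(x) - 2*log(x - 4) + 5*log(x + 1) + ∫(2*sin(x)) dx.
Step 7. Evaluate the standard form: now -2*x*sin(x) + 2*log(x) - 2*log(x - 4) + 5*log(x + 1) - 2*cos(x).
Answer: -2*x*sin(x) + 2*log(x) - 2*log(x - 4) + 5*log(x + 1) - 2*cos(x).


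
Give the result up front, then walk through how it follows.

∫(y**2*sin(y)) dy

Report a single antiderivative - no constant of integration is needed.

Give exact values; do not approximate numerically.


The answer is -y**2*cos(y) + 2*y*sin(y) + 2*cos(y).
Step 1. Integrate ∫(y**2*sin(y)) dy by parts with u = y**2, dv = (sin(y)) dy, so v = -cos(y): now -y**2*cos(y) + ∫(2*y*cos(y)) dy.
Step 2. Integrate ∫(2*y*cos(y)) dy by parts with u = y, dv = (2*cos(y)) dy, so v = 2*sin(y): now -y**2*cos(y) + 2*y*sin(y) + ∫(-2*sin(y)) dy.
Step 3. Evaluate the standard form: now -y**2*cos(y) + 2*y*sin(y) + 2*cos(y).
Answer: -y**2*cos(y) + 2*y*sin(y) + 2*cos(y).


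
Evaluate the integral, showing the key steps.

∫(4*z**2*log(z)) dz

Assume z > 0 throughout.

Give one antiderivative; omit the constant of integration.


Step 1. Integrate ∫(4*z**2*log(z)) dz by parts with u = log(z), dv = (4*z**2) dz, so v = 4*z**3/3 [assuming z > 0]: now 4*z**3*log(z)/3 + ∫(-4*z**2/3) dz.
Step 2. Evaluate the standard form: now 4*z**3*log(z)/3 - 4*z**3/9.
Answer: 4*z**3*log(z)/3 - 4*z**3/9.


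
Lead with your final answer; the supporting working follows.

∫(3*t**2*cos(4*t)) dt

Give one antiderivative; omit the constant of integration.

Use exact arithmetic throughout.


The answer is 3*t**2*sin(4*t)/4 + 3*t*cos(4*t)/8 - 3*sin(4*t)/32.
Step 1. Integrate ∫(3*t**2*cos(4*t)) dt by parts with u = t**2, dv = (3*cos(4*t)) dt, so v = 3*sin(4*t)/4: now 3*t**2*sin(4*t)/4 + ∫(-3*t*sin(4*t)/2) dt.
Step 2. Integrate ∫(-3*t*sin(4*t)/2) dt by parts with u = t, dv = (-3*sin(4*t)/2) dt, so v = 3*cos(4*t)/8: now 3*t**2*sin(4*t)/4 + 3*t*cos(4*t)/8 + ∫(-3*cos(4*t)/8) dt.
Step 3. Evaluate the standard form: now 3*t**2*sin(4*t)/4 + 3*t*cos(4*t)/8 - 3*sin(4*t)/32.
Answer: 3*t**2*sin(4*t)/4 + 3*t*cos(4*t)/8 - 3*sin(4*t)/32.


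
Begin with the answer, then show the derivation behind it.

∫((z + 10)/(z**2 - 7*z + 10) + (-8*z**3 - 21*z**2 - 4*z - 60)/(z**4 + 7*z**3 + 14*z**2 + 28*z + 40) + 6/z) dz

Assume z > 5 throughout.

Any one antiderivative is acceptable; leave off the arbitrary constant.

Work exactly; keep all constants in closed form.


The answer is 6*log(z) + 5*log(z - 5) - 4*log(z - 2) - 3*log(z + 2) - 5*log(z + 5) + 2*atan(z/2).
Step 1. Rewrite: now ∫(6/z) dz + ∫((z + 10)/(z**2 - 7*z + 10)) dz + ∫((-8*z**3 - 21*z**2 - 4*z - 60)/(z**4 + 7*z**3 + 14*z**2 + 28*z + 40)) dz.
Step 2. Decompose ∫((z + 10)/(z**2 - 7*z + 10)) dz by partial fractions, (z + 10)/(z**2 - 7*z + 10) = -4/(z - 2) + 5/(z - 5): now ∫(6/z) dz + ∫((-8*z**3 - 21*z**2 - 4*z - 60)/(z**4 + 7*z**3 + 14*z**2 + 28*z + 40)) dz + ∫(5/(z - 5)) dz + ∫(-4/(z - 2)) dz.
Step 3. Evaluate the standard form [assuming z > 5]: now 5*log(z - 5) + ∫(6/z) dz + ∫((-8*z**3 - 21*z**2 - 4*z - 60)/(z**4 + 7*z**3 + 14*z**2 + 28*z + 40)) dz + ∫(-4/(z - 2)) dz.
Step 4. Evaluate the standard form [assuming z > 2]: now 5*log(z - 5) - 4*log(z - 2) + ∫(6/z) dz + ∫((-8*z**3 - 21*z**2 - 4*z - 60)/(z**4 + 7*z**3 + 14*z**2 + 28*z + 40)) dz.
Step 5. Decompose ∫((-8*z**3 - 21*z**2 - 4*z - 60)/(z**4 + 7*z**3 + 14*z**2 + 28*z + 40)) dz by partial fractions, (-8*z**3 - 21*z**2 - 4*z - 60)/(z**4 + 7*z**3 + 14*z**2 + 28*z + 40) = 4/(z**2 + 4) - 5/(z + 5) - 3/(z + 2): now 5*log(z - 5) - 4*log(z - 2) + ∫(6/z) dz + ∫(-3/(z + 2)) dz + ∫(-5/(z + 5)) dz + ∫(4/(z**2 + 4)) dz.
Step 6. Evaluate the standard form [assuming z > -5]: now 5*log(z - 5) - 4*log(z - 2) - 5*log(z + 5) + ∫(6/z) dz + ∫(-3/(z + 2)) dz + ∫(4/(z**2 + 4)) dz.
Step 7. Evaluate the standard form [assuming z > -2]: now 5*log(z - 5) - 4*log(z - 2) - 3*log(z + 2) - 5*log(z + 5) + ∫(6/z) dz + ∫(4/(z**2 + 4)) dz.
Step 8. Evaluate the standard form: now 5*log(z - 5) - 4*log(z - 2) - 3*log(z + 2) - 5*log(z + 5) + 2*atan(z/2) + ∫(6/z) dz.
Step 9. Evaluate the standard form [assuming z > 0]: now 6*log(z) + 5*log(z - 5) - 4*log(z - 2) - 3*log(z + 2) - 5*log(z + 5) + 2*atan(z/2).
Answer: 6*log(z) + 5*log(z - 5) - 4*log(z - 2) - 3*log(z + 2) - 5*log(z + 5) + 2*atan(z/2).


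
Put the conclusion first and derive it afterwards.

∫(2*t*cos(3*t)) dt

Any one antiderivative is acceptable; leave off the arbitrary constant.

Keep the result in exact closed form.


The answer is 2*t*sin(3*t)/3 + 2*cos(3*t)/9.
Step 1. Integrate ∫(2*t*cos(3*t)) dt by parts with u = t, dv = (2*cos(3*t)) dt, so v = 2*sin(3*t)/3: now 2*t*sin(3*t)/3 + ∫(-2*sin(3*t)/3) dt.
Step 2. Evaluate the standard form: now 2*t*sin(3*t)/3 + 2*cos(3*t)/9.
Answer: 2*t*sin(3*t)/3 + 2*cos(3*t)/9.


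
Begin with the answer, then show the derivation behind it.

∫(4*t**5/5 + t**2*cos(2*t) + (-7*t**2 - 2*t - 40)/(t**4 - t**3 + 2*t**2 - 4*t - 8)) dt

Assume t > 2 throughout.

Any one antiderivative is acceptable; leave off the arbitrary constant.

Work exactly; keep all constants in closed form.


The answer is 2*t**6/15 + t**2*sin(2*t)/2 + t*cos(2*t)/2 - 3*log(t - 2) + 3*log(t + 1) - sin(2*t)/4 + atan(t/2).
Step 1. Rewrite: now ∫(4*t**5/5) dt + ∫(t**2*cos(2*t)) dt + ∫((-7*t**2 - 2*t - 40)/(t**4 - t**3 + 2*t**2 - 4*t - 8)) dt.
Step 2. Decompose ∫((-7*t**2 - 2*t - 40)/(t**4 - t**3 + 2*t**2 - 4*t - 8)) dt by partial fractions, (-7*t**2 - 2*t - 40)/(t**4 - t**3 + 2*t**2 - 4*t - 8) = 2/(t**2 + 4) + 3/(t + 1) - 3/(t - 2): now ∫(4*t**5/5) dt + ∫(t**2*cos(2*t)) dt + ∫(-3/(t - 2)) dt + ∫(3/(t + 1)) dt + ∫(2/(t**2 + 4)) dt.
Step 3. Evaluate the standard form [assuming t > -1]: now 3*log(t + 1) + ∫(4*t**5/5) dt + ∫(t**2*cos(2*t)) dt + ∫(-3/(t - 2)) dt + ∫(2/(t**2 + 4)) dt.
Step 4. Evaluate the standard form [assuming t > 2]: now -3*log(t - 2) + 3*log(t + 1) + ∫(4*t**5/5) dt + ∫(t**2*cos(2*t)) dt + ∫(2/(t**2 + 4)) dt.
Step 5. Evaluate the standard form: now -3*log(t - 2) + 3*log(t + 1) + atan(t/2) + ∫(4*t**5/5) dt + ∫(t**2*cos(2*t)) dt.
Step 6. Integrate ∫(t**2*cos(2*t)) dt by parts with u = t**2, dv = (cos(2*t)) dt, so v = sin(2*t)/2: now t**2*sin(2*t)/2 - 3*log(t - 2) + 3*log(t + 1) + atan(t/2) + ∫(4*t**5/5) dt + ∫(-t*sin(2*t)) dt.
Step 7. Integrate ∫(-t*sin(2*t)) dt by parts with u = t, dv = (-sin(2*t)) dt, so v = cos(2*t)/2: now t**2*sin(2*t)/2 + t*cos(2*t)/2 - 3*log(t - 2) + 3*log(t + 1) + atan(t/2) + ∫(4*t**5/5) dt + ∫(-cos(2*t)/2) dt.
Step 8. Evaluate the standard form: now t**2*sin(2*t)/2 + t*cos(2*t)/2 - 3*log(t - 2) + 3*log(t + 1) - sin(2*t)/4 + atan(t/2) + ∫(4*t**5/5) dt.
Step 9. Evaluate the standard form: now 2*t**6/15 + t**2*sin(2*t)/2 + t*cos(2*t)/2 - 3*log(t - 2) + 3*log(t + 1) - sin(2*t)/4 + atan(t/2).
Answer: 2*t**6/15 + t**2*sin(2*t)/2 + t*cos(2*t)/2 - 3*log(t - 2) + 3*log(t + 1) - sin(2*t)/4 + atan(t/2).


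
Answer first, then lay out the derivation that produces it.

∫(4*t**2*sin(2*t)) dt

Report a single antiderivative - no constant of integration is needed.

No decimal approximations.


The answer is -2*t**2*cos(2*t) + 2*t*sin(2*t) + cos(2*t).
Step 1. Integrate ∫(4*t**2*sin(2*t)) dt by parts with u = t**2, dv = (4*sin(2*t)) dt, so v = -2*cos(2*t): now -2*t**2*cos(2*t) + ∫(4*t*cos(2*t)) dt.
Step 2. Integrate ∫(4*t*cos(2*t)) dt by parts with u = t, dv = (4*cos(2*t)) dt, so v = 2*sin(2*t): now -2*t**2*cos(2*t) + 2*t*sin(2*t) + ∫(-2*sin(2*t)) dt.
Step 3. Evaluate the standard form: now -2*t**2*cos(2*t) + 2*t*sin(2*t) + cos(2*t).
Answer: -2*t**2*cos(2*t) + 2*t*sin(2*t) + cos(2*t).


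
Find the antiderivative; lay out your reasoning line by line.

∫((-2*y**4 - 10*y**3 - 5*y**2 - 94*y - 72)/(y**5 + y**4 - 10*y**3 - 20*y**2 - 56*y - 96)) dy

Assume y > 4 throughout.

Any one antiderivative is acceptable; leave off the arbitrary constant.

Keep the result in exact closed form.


Step 1. Decompose ∫((-2*y**4 - 10*y**3 - 5*y**2 - 94*y - 72)/(y**5 + y**4 - 10*y**3 - 20*y**2 - 56*y - 96)) dy by partial fractions, (-2*y**4 - 10*y**3 - 5*y**2 - 94*y - 72)/(y**5 + y**4 - 10*y**3 - 20*y**2 - 56*y - 96) = 3/(y**2 + 4) + 3/(y + 3) - 3/(y + 2) - 2/(y - 4): now ∫(-2/(y - 4)) dy + ∫(-3/(y + 2)) dy + ∫(3/(y + 3)) dy + ∫(3/(y**2 + 4)) dy.
Step 2. Evaluate the standard form [assuming y > -3]: now 3*log(y + 3) + ∫(-2/(y - 4)) dy + ∫(-3/(y + 2)) dy + ∫(3/(y**2 + 4)) dy.
Step 3. Evaluate the standard form [assuming y > -2]: now -3*log(y + 2) + 3*log(y + 3) + ∫(-2/(y - 4)) dy + ∫(3/(y**2 + 4)) dy.
Step 4. Evaluate the standard form [assuming y > 4]: now -2*log(y - 4) - 3*log(y + 2) + 3*log(y + 3) + ∫(3/(y**2 + 4)) dy.
Step 5. Evaluate the standard form: now -2*log(y - 4) - 3*log(y + 2) + 3*log(y + 3) + 3*atan(y/2)/2.
Answer: -2*log(y - 4) - 3*log(y + 2) + 3*log(y + 3) + 3*atan(y/2)/2.


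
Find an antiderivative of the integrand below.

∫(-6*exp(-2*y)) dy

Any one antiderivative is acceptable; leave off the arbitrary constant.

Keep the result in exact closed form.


Answer: 3*exp(-2*y).


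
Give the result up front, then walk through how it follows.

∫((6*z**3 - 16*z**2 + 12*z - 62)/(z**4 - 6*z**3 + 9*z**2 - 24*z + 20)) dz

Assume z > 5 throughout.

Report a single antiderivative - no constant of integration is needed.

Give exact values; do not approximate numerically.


The answer is 3*log(z - 5) + 3*log(z - 1) + atan(z/2).
Step 1. Decompose ∫((6*z**3 - 16*z**2 + 12*z - 62)/(z**4 - 6*z**3 + 9*z**2 - 24*z + 20)) dz by partial fractions, (6*z**3 - 16*z**2 + 12*z - 62)/(z**4 - 6*z**3 + 9*z**2 - 24*z + 20) = 2/(z**2 + 4) + 3/(z - 1) + 3/(z - 5): now ∫(3/(z - 5)) dz + ∫(3/(z - 1)) dz + ∫(2/(z**2 + 4)) dz.
Step 2. Evaluate the standard form [assuming z > 5]: now 3*log(z - 5) + ∫(3/(z - 1)) dz + ∫(2/(z**2 + 4)) dz.
Step 3. Evaluate the standard form [assuming z > 1]: now 3*log(z - 5) + 3*log(z - 1) + ∫(2/(z**2 + 4)) dz.
Step 4. Evaluate the standard form: now 3*log(z - 5) + 3*log(z - 1) + atan(z/2).
Answer: 3*log(z - 5) + 3*log(z - 1) + atan(z/2).


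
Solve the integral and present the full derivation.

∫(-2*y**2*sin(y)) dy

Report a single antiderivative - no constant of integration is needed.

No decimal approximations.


Step 1. Integrate ∫(-2*y**2*sin(y)) dy by parts with u = y**2, dv = (-2*sin(y)) dy, so v = 2*cos(y): now 2*y**2*cos(y) + ∫(-4*y*cos(y)) dy.
Step 2. Integrate ∫(-4*y*cos(y)) dy by parts with u = y, dv = (-4*cos(y)) dy, so v = -4*sin(y): now 2*y**2*cos(y) - 4*y*sin(y) + ∫(4*sin(y)) dy.
Step 3. Evaluate the standard form: now 2*y**2*cos(y) - 4*y*sin(y) - 4*cos(y).
Answer: 2*y**2*cos(y) - 4*y*sin(y) - 4*cos(y).


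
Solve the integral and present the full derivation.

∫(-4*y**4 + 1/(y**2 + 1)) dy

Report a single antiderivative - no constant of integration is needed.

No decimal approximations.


Step 1. Rewrite: now ∫(-4*y**4) dy + ∫(1/(y**2 + 1)) dy.
Step 2. Evaluate the standard form: now atan(y) + ∫(-4*y**4) dy.
Step 3. Evaluate the standard form: now -4*y**5/5 + atan(y).
Answer: -4*y**5/5 + atan(y).


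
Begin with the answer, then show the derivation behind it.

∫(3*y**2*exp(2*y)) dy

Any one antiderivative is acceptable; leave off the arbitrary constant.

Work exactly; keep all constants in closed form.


The answer is 3*y**2*exp(2*y)/2 - 3*y*exp(2*y)/2 + 3*exp(2*y)/4.
Step 1. Integrate ∫(3*y**2*exp(2*y)) dy by parts with u = y**2, dv = (3*exp(2*y)) dy, so v = 3*exp(2*y)/2: now 3*y**2*exp(2*y)/2 + ∫(-3*y*exp(2*y)) dy.
Step 2. Integrate ∫(-3*y*exp(2*y)) dy by parts with u = y, dv = (-3*exp(2*y)) dy, so v = -3*exp(2*y)/2: now 3*y**2*exp(2*y)/2 - 3*y*exp(2*y)/2 + ∫(3*exp(2*y)/2) dy.
Step 3. Evaluate the standard form: now 3*y**2*exp(2*y)/2 - 3*y*exp(2*y)/2 + 3*exp(2*y)/4.
Answer: 3*y**2*exp(2*y)/2 - 3*y*exp(2*y)/2 + 3*exp(2*y)/4.


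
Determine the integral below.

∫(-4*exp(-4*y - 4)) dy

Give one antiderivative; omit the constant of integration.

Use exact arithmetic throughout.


Answer: exp(-4*y - 4).


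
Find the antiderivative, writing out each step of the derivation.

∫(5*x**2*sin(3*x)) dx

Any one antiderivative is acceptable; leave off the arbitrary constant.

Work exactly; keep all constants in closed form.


Step 1. Integrate ∫(5*x**2*sin(3*x)) dx by parts with u = x**2, dv = (5*sin(3*x)) dx, so v = -5*cos(3*x)/3: now -5*x**2*cos(3*x)/3 + ∫(10*x*cos(3*x)/3) dx.
Step 2. Integrate ∫(10*x*cos(3*x)/3) dx by parts with u = x, dv = (10*cos(3*x)/3) dx, so v = 10*sin(3*x)/9: now -5*x**2*cos(3*x)/3 + 10*x*sin(3*x)/9 + ∫(-10*sin(3*x)/9) dx.
Step 3. Evaluate the standard form: now -5*x**2*cos(3*x)/3 + 10*x*sin(3*x)/9 + 10*cos(3*x)/27.
Answer: -5*x**2*cos(3*x)/3 + 10*x*sin(3*x)/9 + 10*cos(3*x)/27.


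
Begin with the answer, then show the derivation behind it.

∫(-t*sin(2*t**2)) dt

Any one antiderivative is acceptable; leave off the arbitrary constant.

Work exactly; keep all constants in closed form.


The answer is cos(2*t**2)/4.
Step 1. Substitute u = t**2, turning ∫(-t*sin(2*t**2)) dt into ∫(-sin(2*u)/2) du: now ∫(-sin(2*u)/2) du.
Step 2. Evaluate the standard form: now cos(2*u)/4.
Step 3. Substitute back u = t**2: now cos(2*t**2)/4.
Answer: cos(2*t**2)/4.


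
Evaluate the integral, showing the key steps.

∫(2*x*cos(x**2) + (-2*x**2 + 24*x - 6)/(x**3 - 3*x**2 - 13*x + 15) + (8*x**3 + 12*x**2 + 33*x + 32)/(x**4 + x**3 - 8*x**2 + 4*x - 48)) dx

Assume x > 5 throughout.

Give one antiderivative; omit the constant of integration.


Step 1. Rewrite: now ∫(2*x*cos(x**2)) dx + ∫((-2*x**2 + 24*x - 6)/(x**3 - 3*x**2 - 13*x + 15)) dx + ∫((8*x**3 + 12*x**2 + 33*x + 32)/(x**4 + x**3 - 8*x**2 + 4*x - 48)) dx.
Step 2. Substitute u = x**2, turning ∫(2*x*cos(x**2)) dx into ∫(cos(u)) du: now ∫((-2*x**2 + 24*x - 6)/(x**3 - 3*x**2 - 13*x + 15)) dx + ∫((8*x**3 + 12*x**2 + 33*x + 32)/(x**4 + x**3 - 8*x**2 + 4*x - 48)) dx + ∫(cos(u)) du.
Step 3. Evaluate the standard form: now sin(u) + ∫((-2*x**2 + 24*x - 6)/(x**3 - 3*x**2 - 13*x + 15)) dx + ∫((8*x**3 + 12*x**2 + 33*x + 32)/(x**4 + x**3 - 8*x**2 + 4*x - 48)) dx.
Step 4. Substitute back u = x**2: now sin(x**2) + ∫((-2*x**2 + 24*x - 6)/(x**3 - 3*x**2 - 13*x + 15)) dx + ∫((8*x**3 + 12*x**2 + 33*x + 32)/(x**4 + x**3 - 8*x**2 + 4*x - 48)) dx.
Step 5. Decompose ∫((8*x**3 + 12*x**2 + 33*x + 32)/(x**4 + x**3 - 8*x**2 + 4*x - 48)) dx by partial fractions, (8*x**3 + 12*x**2 + 33*x + 32)/(x**4 + x**3 - 8*x**2 + 4*x - 48) = 1/(x**2 + 4) + 3/(x + 4) + 5/(x - 3): now sin(x**2) + ∫((-2*x**2 + 24*x - 6)/(x**3 - 3*x**2 - 13*x + 15)) dx + ∫(5/(x - 3)) dx + ∫(3/(x + 4)) dx + ∫(1/(x**2 + 4)) dx.
Step 6. Evaluate the standard form [assuming x > 3]: now 5*log(x - 3) + sin(x**2) + ∫((-2*x**2 + 24*x - 6)/(x**3 - 3*x**2 - 13*x + 15)) dx + ∫(3/(x + 4)) dx + ∫(1/(x**2 + 4)) dx.
Step 7. Evaluate the standard form [assuming x > -4]: now 5*log(x - 3) + 3*log(x + 4) + sin(x**2) + ∫((-2*x**2 + 24*x - 6)/(x**3 - 3*x**2 - 13*x + 15)) dx + ∫(1/(x**2 + 4)) dx.
Step 8. Evaluate the standard form: now 5*log(x - 3) + 3*log(x + 4) + sin(x**2) + atan(x/2)/2 + ∫((-2*x**2 + 24*x - 6)/(x**3 - 3*x**2 - 13*x + 15)) dx.
Step 9. Decompose ∫((-2*x**2 + 24*x - 6)/(x**3 - 3*x**2 - 13*x + 15)) dx by partial fractions, (-2*x**2 + 24*x - 6)/(x**3 - 3*x**2 - 13*x + 15) = -3/(x + 3) - 1/(x - 1) + 2/(x - 5): now 5*log(x - 3) + 3*log(x + 4) + sin(x**2) + atan(x/2)/2 + ∫(2/(x - 5)) dx + ∫(-1/(x - 1)) dx + ∫(-3/(x + 3)) dx.
Step 10. Evaluate the standard form [assuming x > 5]: now 2*log(x - 5) + 5*log(x - 3) + 3*log(x + 4) + sin(x**2) + atan(x/2)/2 + ∫(-1/(x - 1)) dx + ∫(-3/(x + 3)) dx.
Step 11. Evaluate the standard form [assuming x > 1]: now 2*log(x - 5) + 5*log(x - 3) - log(x - 1) + 3*log(x + 4) + sin(x**2) + atan(x/2)/2 + ∫(-3/(x + 3)) dx.
Step 12. Evaluate the standard form [assuming x > -3]: now 2*log(x - 5) + 5*log(x - 3) - log(x - 1) - 3*log(x + 3) + 3*log(x + 4) + sin(x**2) + atan(x/2)/2.
Answer: 2*log(x - 5) + 5*log(x - 3) - log(x - 1) - 3*log(x + 3) + 3*log(x + 4) + sin(x**2) + atan(x/2)/2.
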